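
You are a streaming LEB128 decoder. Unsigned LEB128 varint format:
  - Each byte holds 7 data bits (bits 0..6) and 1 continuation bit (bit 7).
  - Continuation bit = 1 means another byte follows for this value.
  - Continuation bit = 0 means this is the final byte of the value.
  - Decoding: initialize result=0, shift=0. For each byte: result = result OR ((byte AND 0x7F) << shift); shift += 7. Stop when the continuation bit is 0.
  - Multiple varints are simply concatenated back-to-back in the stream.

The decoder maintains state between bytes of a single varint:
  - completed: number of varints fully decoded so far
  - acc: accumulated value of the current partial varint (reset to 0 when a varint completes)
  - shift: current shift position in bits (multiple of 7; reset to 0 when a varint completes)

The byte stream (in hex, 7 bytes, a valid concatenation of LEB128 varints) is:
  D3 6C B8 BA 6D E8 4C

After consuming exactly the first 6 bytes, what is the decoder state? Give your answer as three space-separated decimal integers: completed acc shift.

byte[0]=0xD3 cont=1 payload=0x53: acc |= 83<<0 -> completed=0 acc=83 shift=7
byte[1]=0x6C cont=0 payload=0x6C: varint #1 complete (value=13907); reset -> completed=1 acc=0 shift=0
byte[2]=0xB8 cont=1 payload=0x38: acc |= 56<<0 -> completed=1 acc=56 shift=7
byte[3]=0xBA cont=1 payload=0x3A: acc |= 58<<7 -> completed=1 acc=7480 shift=14
byte[4]=0x6D cont=0 payload=0x6D: varint #2 complete (value=1793336); reset -> completed=2 acc=0 shift=0
byte[5]=0xE8 cont=1 payload=0x68: acc |= 104<<0 -> completed=2 acc=104 shift=7

Answer: 2 104 7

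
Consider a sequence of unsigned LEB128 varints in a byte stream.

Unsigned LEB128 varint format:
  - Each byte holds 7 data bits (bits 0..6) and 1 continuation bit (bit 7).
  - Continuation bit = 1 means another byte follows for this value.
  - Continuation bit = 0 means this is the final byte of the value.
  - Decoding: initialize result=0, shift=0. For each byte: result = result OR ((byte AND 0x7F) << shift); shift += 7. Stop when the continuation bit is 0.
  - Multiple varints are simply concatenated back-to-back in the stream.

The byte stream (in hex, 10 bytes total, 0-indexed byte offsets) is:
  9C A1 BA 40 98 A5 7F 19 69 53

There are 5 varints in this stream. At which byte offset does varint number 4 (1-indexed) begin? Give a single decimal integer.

Answer: 8

Derivation:
  byte[0]=0x9C cont=1 payload=0x1C=28: acc |= 28<<0 -> acc=28 shift=7
  byte[1]=0xA1 cont=1 payload=0x21=33: acc |= 33<<7 -> acc=4252 shift=14
  byte[2]=0xBA cont=1 payload=0x3A=58: acc |= 58<<14 -> acc=954524 shift=21
  byte[3]=0x40 cont=0 payload=0x40=64: acc |= 64<<21 -> acc=135172252 shift=28 [end]
Varint 1: bytes[0:4] = 9C A1 BA 40 -> value 135172252 (4 byte(s))
  byte[4]=0x98 cont=1 payload=0x18=24: acc |= 24<<0 -> acc=24 shift=7
  byte[5]=0xA5 cont=1 payload=0x25=37: acc |= 37<<7 -> acc=4760 shift=14
  byte[6]=0x7F cont=0 payload=0x7F=127: acc |= 127<<14 -> acc=2085528 shift=21 [end]
Varint 2: bytes[4:7] = 98 A5 7F -> value 2085528 (3 byte(s))
  byte[7]=0x19 cont=0 payload=0x19=25: acc |= 25<<0 -> acc=25 shift=7 [end]
Varint 3: bytes[7:8] = 19 -> value 25 (1 byte(s))
  byte[8]=0x69 cont=0 payload=0x69=105: acc |= 105<<0 -> acc=105 shift=7 [end]
Varint 4: bytes[8:9] = 69 -> value 105 (1 byte(s))
  byte[9]=0x53 cont=0 payload=0x53=83: acc |= 83<<0 -> acc=83 shift=7 [end]
Varint 5: bytes[9:10] = 53 -> value 83 (1 byte(s))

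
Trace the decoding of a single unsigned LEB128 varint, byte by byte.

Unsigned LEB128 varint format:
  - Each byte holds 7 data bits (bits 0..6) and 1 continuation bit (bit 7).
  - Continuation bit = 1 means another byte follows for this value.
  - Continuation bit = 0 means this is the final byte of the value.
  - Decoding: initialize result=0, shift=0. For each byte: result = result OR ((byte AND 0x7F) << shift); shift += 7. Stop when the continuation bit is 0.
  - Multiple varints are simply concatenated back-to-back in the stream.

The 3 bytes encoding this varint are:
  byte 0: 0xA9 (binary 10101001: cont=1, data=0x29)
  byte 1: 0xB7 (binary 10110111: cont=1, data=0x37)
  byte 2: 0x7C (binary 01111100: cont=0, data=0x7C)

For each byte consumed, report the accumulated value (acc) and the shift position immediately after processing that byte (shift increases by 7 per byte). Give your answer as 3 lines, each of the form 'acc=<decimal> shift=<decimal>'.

byte 0=0xA9: payload=0x29=41, contrib = 41<<0 = 41; acc -> 41, shift -> 7
byte 1=0xB7: payload=0x37=55, contrib = 55<<7 = 7040; acc -> 7081, shift -> 14
byte 2=0x7C: payload=0x7C=124, contrib = 124<<14 = 2031616; acc -> 2038697, shift -> 21

Answer: acc=41 shift=7
acc=7081 shift=14
acc=2038697 shift=21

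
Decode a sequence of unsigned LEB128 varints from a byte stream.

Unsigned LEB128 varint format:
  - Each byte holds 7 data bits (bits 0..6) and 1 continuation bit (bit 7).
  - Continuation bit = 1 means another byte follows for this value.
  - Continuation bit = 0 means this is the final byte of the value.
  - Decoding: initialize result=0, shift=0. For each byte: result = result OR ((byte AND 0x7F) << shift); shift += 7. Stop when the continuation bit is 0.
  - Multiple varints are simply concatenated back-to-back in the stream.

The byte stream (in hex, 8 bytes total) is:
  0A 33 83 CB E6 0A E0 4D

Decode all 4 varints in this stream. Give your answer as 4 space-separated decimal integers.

Answer: 10 51 22652291 9952

Derivation:
  byte[0]=0x0A cont=0 payload=0x0A=10: acc |= 10<<0 -> acc=10 shift=7 [end]
Varint 1: bytes[0:1] = 0A -> value 10 (1 byte(s))
  byte[1]=0x33 cont=0 payload=0x33=51: acc |= 51<<0 -> acc=51 shift=7 [end]
Varint 2: bytes[1:2] = 33 -> value 51 (1 byte(s))
  byte[2]=0x83 cont=1 payload=0x03=3: acc |= 3<<0 -> acc=3 shift=7
  byte[3]=0xCB cont=1 payload=0x4B=75: acc |= 75<<7 -> acc=9603 shift=14
  byte[4]=0xE6 cont=1 payload=0x66=102: acc |= 102<<14 -> acc=1680771 shift=21
  byte[5]=0x0A cont=0 payload=0x0A=10: acc |= 10<<21 -> acc=22652291 shift=28 [end]
Varint 3: bytes[2:6] = 83 CB E6 0A -> value 22652291 (4 byte(s))
  byte[6]=0xE0 cont=1 payload=0x60=96: acc |= 96<<0 -> acc=96 shift=7
  byte[7]=0x4D cont=0 payload=0x4D=77: acc |= 77<<7 -> acc=9952 shift=14 [end]
Varint 4: bytes[6:8] = E0 4D -> value 9952 (2 byte(s))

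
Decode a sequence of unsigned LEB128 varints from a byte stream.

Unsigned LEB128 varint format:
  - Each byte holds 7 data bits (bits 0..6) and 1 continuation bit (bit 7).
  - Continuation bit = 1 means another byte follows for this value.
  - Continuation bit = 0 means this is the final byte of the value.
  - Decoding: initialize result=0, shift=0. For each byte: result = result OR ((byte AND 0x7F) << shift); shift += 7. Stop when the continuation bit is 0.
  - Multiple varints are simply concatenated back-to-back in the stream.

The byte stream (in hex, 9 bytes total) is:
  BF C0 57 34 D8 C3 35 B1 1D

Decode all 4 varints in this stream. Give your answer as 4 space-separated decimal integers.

  byte[0]=0xBF cont=1 payload=0x3F=63: acc |= 63<<0 -> acc=63 shift=7
  byte[1]=0xC0 cont=1 payload=0x40=64: acc |= 64<<7 -> acc=8255 shift=14
  byte[2]=0x57 cont=0 payload=0x57=87: acc |= 87<<14 -> acc=1433663 shift=21 [end]
Varint 1: bytes[0:3] = BF C0 57 -> value 1433663 (3 byte(s))
  byte[3]=0x34 cont=0 payload=0x34=52: acc |= 52<<0 -> acc=52 shift=7 [end]
Varint 2: bytes[3:4] = 34 -> value 52 (1 byte(s))
  byte[4]=0xD8 cont=1 payload=0x58=88: acc |= 88<<0 -> acc=88 shift=7
  byte[5]=0xC3 cont=1 payload=0x43=67: acc |= 67<<7 -> acc=8664 shift=14
  byte[6]=0x35 cont=0 payload=0x35=53: acc |= 53<<14 -> acc=877016 shift=21 [end]
Varint 3: bytes[4:7] = D8 C3 35 -> value 877016 (3 byte(s))
  byte[7]=0xB1 cont=1 payload=0x31=49: acc |= 49<<0 -> acc=49 shift=7
  byte[8]=0x1D cont=0 payload=0x1D=29: acc |= 29<<7 -> acc=3761 shift=14 [end]
Varint 4: bytes[7:9] = B1 1D -> value 3761 (2 byte(s))

Answer: 1433663 52 877016 3761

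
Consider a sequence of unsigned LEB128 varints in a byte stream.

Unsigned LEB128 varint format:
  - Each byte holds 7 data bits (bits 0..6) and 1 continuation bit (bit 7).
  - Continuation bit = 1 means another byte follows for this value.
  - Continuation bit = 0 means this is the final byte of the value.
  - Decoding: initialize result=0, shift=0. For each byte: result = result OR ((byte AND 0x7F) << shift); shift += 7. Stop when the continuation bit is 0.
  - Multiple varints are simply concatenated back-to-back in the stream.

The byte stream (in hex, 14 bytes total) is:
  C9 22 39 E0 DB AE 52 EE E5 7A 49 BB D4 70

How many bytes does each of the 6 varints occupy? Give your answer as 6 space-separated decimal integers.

Answer: 2 1 4 3 1 3

Derivation:
  byte[0]=0xC9 cont=1 payload=0x49=73: acc |= 73<<0 -> acc=73 shift=7
  byte[1]=0x22 cont=0 payload=0x22=34: acc |= 34<<7 -> acc=4425 shift=14 [end]
Varint 1: bytes[0:2] = C9 22 -> value 4425 (2 byte(s))
  byte[2]=0x39 cont=0 payload=0x39=57: acc |= 57<<0 -> acc=57 shift=7 [end]
Varint 2: bytes[2:3] = 39 -> value 57 (1 byte(s))
  byte[3]=0xE0 cont=1 payload=0x60=96: acc |= 96<<0 -> acc=96 shift=7
  byte[4]=0xDB cont=1 payload=0x5B=91: acc |= 91<<7 -> acc=11744 shift=14
  byte[5]=0xAE cont=1 payload=0x2E=46: acc |= 46<<14 -> acc=765408 shift=21
  byte[6]=0x52 cont=0 payload=0x52=82: acc |= 82<<21 -> acc=172731872 shift=28 [end]
Varint 3: bytes[3:7] = E0 DB AE 52 -> value 172731872 (4 byte(s))
  byte[7]=0xEE cont=1 payload=0x6E=110: acc |= 110<<0 -> acc=110 shift=7
  byte[8]=0xE5 cont=1 payload=0x65=101: acc |= 101<<7 -> acc=13038 shift=14
  byte[9]=0x7A cont=0 payload=0x7A=122: acc |= 122<<14 -> acc=2011886 shift=21 [end]
Varint 4: bytes[7:10] = EE E5 7A -> value 2011886 (3 byte(s))
  byte[10]=0x49 cont=0 payload=0x49=73: acc |= 73<<0 -> acc=73 shift=7 [end]
Varint 5: bytes[10:11] = 49 -> value 73 (1 byte(s))
  byte[11]=0xBB cont=1 payload=0x3B=59: acc |= 59<<0 -> acc=59 shift=7
  byte[12]=0xD4 cont=1 payload=0x54=84: acc |= 84<<7 -> acc=10811 shift=14
  byte[13]=0x70 cont=0 payload=0x70=112: acc |= 112<<14 -> acc=1845819 shift=21 [end]
Varint 6: bytes[11:14] = BB D4 70 -> value 1845819 (3 byte(s))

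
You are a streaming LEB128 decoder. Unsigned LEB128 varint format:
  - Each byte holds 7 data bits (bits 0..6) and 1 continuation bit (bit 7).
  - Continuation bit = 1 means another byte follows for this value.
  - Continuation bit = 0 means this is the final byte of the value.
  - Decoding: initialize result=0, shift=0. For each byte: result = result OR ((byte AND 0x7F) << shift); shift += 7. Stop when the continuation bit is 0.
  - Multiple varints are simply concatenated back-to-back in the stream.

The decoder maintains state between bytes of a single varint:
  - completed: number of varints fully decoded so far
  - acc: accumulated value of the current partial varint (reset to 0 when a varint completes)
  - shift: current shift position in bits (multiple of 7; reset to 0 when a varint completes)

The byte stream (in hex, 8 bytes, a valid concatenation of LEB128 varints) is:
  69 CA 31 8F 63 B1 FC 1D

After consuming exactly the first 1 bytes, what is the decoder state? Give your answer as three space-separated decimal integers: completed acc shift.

Answer: 1 0 0

Derivation:
byte[0]=0x69 cont=0 payload=0x69: varint #1 complete (value=105); reset -> completed=1 acc=0 shift=0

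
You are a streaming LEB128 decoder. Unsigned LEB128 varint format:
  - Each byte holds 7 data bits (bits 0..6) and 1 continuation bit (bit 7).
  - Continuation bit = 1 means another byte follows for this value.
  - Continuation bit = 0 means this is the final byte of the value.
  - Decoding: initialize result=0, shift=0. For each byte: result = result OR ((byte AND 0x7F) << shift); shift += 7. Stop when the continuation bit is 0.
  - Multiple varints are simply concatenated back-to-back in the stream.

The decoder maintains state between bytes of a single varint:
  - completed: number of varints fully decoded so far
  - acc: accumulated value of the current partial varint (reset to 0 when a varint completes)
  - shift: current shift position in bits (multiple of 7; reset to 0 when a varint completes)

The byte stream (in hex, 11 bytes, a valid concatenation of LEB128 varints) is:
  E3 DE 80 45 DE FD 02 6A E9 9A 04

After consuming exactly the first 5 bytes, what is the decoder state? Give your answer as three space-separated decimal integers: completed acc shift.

Answer: 1 94 7

Derivation:
byte[0]=0xE3 cont=1 payload=0x63: acc |= 99<<0 -> completed=0 acc=99 shift=7
byte[1]=0xDE cont=1 payload=0x5E: acc |= 94<<7 -> completed=0 acc=12131 shift=14
byte[2]=0x80 cont=1 payload=0x00: acc |= 0<<14 -> completed=0 acc=12131 shift=21
byte[3]=0x45 cont=0 payload=0x45: varint #1 complete (value=144715619); reset -> completed=1 acc=0 shift=0
byte[4]=0xDE cont=1 payload=0x5E: acc |= 94<<0 -> completed=1 acc=94 shift=7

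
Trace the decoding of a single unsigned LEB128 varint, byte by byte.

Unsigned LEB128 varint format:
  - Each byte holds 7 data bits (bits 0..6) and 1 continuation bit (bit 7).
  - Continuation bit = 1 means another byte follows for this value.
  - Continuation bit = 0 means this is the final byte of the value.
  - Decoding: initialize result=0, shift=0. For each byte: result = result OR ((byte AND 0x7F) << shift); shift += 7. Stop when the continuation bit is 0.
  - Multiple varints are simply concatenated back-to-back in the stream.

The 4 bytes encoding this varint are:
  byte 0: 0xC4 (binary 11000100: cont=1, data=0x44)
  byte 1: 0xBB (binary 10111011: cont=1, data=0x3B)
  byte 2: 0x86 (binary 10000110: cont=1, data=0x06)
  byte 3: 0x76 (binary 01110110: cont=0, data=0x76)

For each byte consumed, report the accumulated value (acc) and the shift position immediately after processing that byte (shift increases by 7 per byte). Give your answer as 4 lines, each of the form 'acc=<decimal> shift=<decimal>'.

Answer: acc=68 shift=7
acc=7620 shift=14
acc=105924 shift=21
acc=247569860 shift=28

Derivation:
byte 0=0xC4: payload=0x44=68, contrib = 68<<0 = 68; acc -> 68, shift -> 7
byte 1=0xBB: payload=0x3B=59, contrib = 59<<7 = 7552; acc -> 7620, shift -> 14
byte 2=0x86: payload=0x06=6, contrib = 6<<14 = 98304; acc -> 105924, shift -> 21
byte 3=0x76: payload=0x76=118, contrib = 118<<21 = 247463936; acc -> 247569860, shift -> 28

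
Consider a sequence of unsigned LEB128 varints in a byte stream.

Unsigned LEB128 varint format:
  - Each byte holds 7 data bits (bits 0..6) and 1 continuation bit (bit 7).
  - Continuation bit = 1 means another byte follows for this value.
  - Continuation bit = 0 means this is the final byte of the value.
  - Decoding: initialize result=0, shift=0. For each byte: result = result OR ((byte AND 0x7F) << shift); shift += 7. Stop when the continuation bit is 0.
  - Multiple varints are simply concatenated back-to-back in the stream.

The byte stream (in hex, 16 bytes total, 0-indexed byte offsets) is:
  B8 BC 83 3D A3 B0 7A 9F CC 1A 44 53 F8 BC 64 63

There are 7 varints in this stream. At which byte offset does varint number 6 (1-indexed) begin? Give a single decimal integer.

Answer: 12

Derivation:
  byte[0]=0xB8 cont=1 payload=0x38=56: acc |= 56<<0 -> acc=56 shift=7
  byte[1]=0xBC cont=1 payload=0x3C=60: acc |= 60<<7 -> acc=7736 shift=14
  byte[2]=0x83 cont=1 payload=0x03=3: acc |= 3<<14 -> acc=56888 shift=21
  byte[3]=0x3D cont=0 payload=0x3D=61: acc |= 61<<21 -> acc=127983160 shift=28 [end]
Varint 1: bytes[0:4] = B8 BC 83 3D -> value 127983160 (4 byte(s))
  byte[4]=0xA3 cont=1 payload=0x23=35: acc |= 35<<0 -> acc=35 shift=7
  byte[5]=0xB0 cont=1 payload=0x30=48: acc |= 48<<7 -> acc=6179 shift=14
  byte[6]=0x7A cont=0 payload=0x7A=122: acc |= 122<<14 -> acc=2005027 shift=21 [end]
Varint 2: bytes[4:7] = A3 B0 7A -> value 2005027 (3 byte(s))
  byte[7]=0x9F cont=1 payload=0x1F=31: acc |= 31<<0 -> acc=31 shift=7
  byte[8]=0xCC cont=1 payload=0x4C=76: acc |= 76<<7 -> acc=9759 shift=14
  byte[9]=0x1A cont=0 payload=0x1A=26: acc |= 26<<14 -> acc=435743 shift=21 [end]
Varint 3: bytes[7:10] = 9F CC 1A -> value 435743 (3 byte(s))
  byte[10]=0x44 cont=0 payload=0x44=68: acc |= 68<<0 -> acc=68 shift=7 [end]
Varint 4: bytes[10:11] = 44 -> value 68 (1 byte(s))
  byte[11]=0x53 cont=0 payload=0x53=83: acc |= 83<<0 -> acc=83 shift=7 [end]
Varint 5: bytes[11:12] = 53 -> value 83 (1 byte(s))
  byte[12]=0xF8 cont=1 payload=0x78=120: acc |= 120<<0 -> acc=120 shift=7
  byte[13]=0xBC cont=1 payload=0x3C=60: acc |= 60<<7 -> acc=7800 shift=14
  byte[14]=0x64 cont=0 payload=0x64=100: acc |= 100<<14 -> acc=1646200 shift=21 [end]
Varint 6: bytes[12:15] = F8 BC 64 -> value 1646200 (3 byte(s))
  byte[15]=0x63 cont=0 payload=0x63=99: acc |= 99<<0 -> acc=99 shift=7 [end]
Varint 7: bytes[15:16] = 63 -> value 99 (1 byte(s))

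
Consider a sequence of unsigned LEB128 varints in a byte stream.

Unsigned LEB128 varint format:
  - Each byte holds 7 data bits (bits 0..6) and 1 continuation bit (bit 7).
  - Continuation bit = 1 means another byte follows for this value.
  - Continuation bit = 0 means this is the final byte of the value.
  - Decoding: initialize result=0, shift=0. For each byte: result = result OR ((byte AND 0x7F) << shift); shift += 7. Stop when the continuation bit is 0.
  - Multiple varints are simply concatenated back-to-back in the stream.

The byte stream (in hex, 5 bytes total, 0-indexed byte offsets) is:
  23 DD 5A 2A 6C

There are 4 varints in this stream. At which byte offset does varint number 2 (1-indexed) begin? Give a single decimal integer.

Answer: 1

Derivation:
  byte[0]=0x23 cont=0 payload=0x23=35: acc |= 35<<0 -> acc=35 shift=7 [end]
Varint 1: bytes[0:1] = 23 -> value 35 (1 byte(s))
  byte[1]=0xDD cont=1 payload=0x5D=93: acc |= 93<<0 -> acc=93 shift=7
  byte[2]=0x5A cont=0 payload=0x5A=90: acc |= 90<<7 -> acc=11613 shift=14 [end]
Varint 2: bytes[1:3] = DD 5A -> value 11613 (2 byte(s))
  byte[3]=0x2A cont=0 payload=0x2A=42: acc |= 42<<0 -> acc=42 shift=7 [end]
Varint 3: bytes[3:4] = 2A -> value 42 (1 byte(s))
  byte[4]=0x6C cont=0 payload=0x6C=108: acc |= 108<<0 -> acc=108 shift=7 [end]
Varint 4: bytes[4:5] = 6C -> value 108 (1 byte(s))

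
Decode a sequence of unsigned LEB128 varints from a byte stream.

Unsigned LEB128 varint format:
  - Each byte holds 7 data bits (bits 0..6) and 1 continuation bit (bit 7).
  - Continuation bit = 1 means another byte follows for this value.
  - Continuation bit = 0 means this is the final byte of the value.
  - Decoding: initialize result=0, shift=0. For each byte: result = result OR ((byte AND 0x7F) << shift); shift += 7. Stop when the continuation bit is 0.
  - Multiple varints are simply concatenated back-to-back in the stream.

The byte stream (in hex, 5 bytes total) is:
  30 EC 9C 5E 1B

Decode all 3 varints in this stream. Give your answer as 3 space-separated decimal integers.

  byte[0]=0x30 cont=0 payload=0x30=48: acc |= 48<<0 -> acc=48 shift=7 [end]
Varint 1: bytes[0:1] = 30 -> value 48 (1 byte(s))
  byte[1]=0xEC cont=1 payload=0x6C=108: acc |= 108<<0 -> acc=108 shift=7
  byte[2]=0x9C cont=1 payload=0x1C=28: acc |= 28<<7 -> acc=3692 shift=14
  byte[3]=0x5E cont=0 payload=0x5E=94: acc |= 94<<14 -> acc=1543788 shift=21 [end]
Varint 2: bytes[1:4] = EC 9C 5E -> value 1543788 (3 byte(s))
  byte[4]=0x1B cont=0 payload=0x1B=27: acc |= 27<<0 -> acc=27 shift=7 [end]
Varint 3: bytes[4:5] = 1B -> value 27 (1 byte(s))

Answer: 48 1543788 27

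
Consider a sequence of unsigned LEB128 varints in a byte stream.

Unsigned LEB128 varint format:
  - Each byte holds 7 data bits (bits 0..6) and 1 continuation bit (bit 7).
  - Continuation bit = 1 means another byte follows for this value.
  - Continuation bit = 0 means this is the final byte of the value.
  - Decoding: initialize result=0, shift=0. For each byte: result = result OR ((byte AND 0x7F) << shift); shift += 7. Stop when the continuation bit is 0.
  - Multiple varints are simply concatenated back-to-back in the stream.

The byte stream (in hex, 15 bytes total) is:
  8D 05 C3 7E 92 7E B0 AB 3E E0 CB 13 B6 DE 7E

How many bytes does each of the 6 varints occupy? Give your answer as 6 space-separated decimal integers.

Answer: 2 2 2 3 3 3

Derivation:
  byte[0]=0x8D cont=1 payload=0x0D=13: acc |= 13<<0 -> acc=13 shift=7
  byte[1]=0x05 cont=0 payload=0x05=5: acc |= 5<<7 -> acc=653 shift=14 [end]
Varint 1: bytes[0:2] = 8D 05 -> value 653 (2 byte(s))
  byte[2]=0xC3 cont=1 payload=0x43=67: acc |= 67<<0 -> acc=67 shift=7
  byte[3]=0x7E cont=0 payload=0x7E=126: acc |= 126<<7 -> acc=16195 shift=14 [end]
Varint 2: bytes[2:4] = C3 7E -> value 16195 (2 byte(s))
  byte[4]=0x92 cont=1 payload=0x12=18: acc |= 18<<0 -> acc=18 shift=7
  byte[5]=0x7E cont=0 payload=0x7E=126: acc |= 126<<7 -> acc=16146 shift=14 [end]
Varint 3: bytes[4:6] = 92 7E -> value 16146 (2 byte(s))
  byte[6]=0xB0 cont=1 payload=0x30=48: acc |= 48<<0 -> acc=48 shift=7
  byte[7]=0xAB cont=1 payload=0x2B=43: acc |= 43<<7 -> acc=5552 shift=14
  byte[8]=0x3E cont=0 payload=0x3E=62: acc |= 62<<14 -> acc=1021360 shift=21 [end]
Varint 4: bytes[6:9] = B0 AB 3E -> value 1021360 (3 byte(s))
  byte[9]=0xE0 cont=1 payload=0x60=96: acc |= 96<<0 -> acc=96 shift=7
  byte[10]=0xCB cont=1 payload=0x4B=75: acc |= 75<<7 -> acc=9696 shift=14
  byte[11]=0x13 cont=0 payload=0x13=19: acc |= 19<<14 -> acc=320992 shift=21 [end]
Varint 5: bytes[9:12] = E0 CB 13 -> value 320992 (3 byte(s))
  byte[12]=0xB6 cont=1 payload=0x36=54: acc |= 54<<0 -> acc=54 shift=7
  byte[13]=0xDE cont=1 payload=0x5E=94: acc |= 94<<7 -> acc=12086 shift=14
  byte[14]=0x7E cont=0 payload=0x7E=126: acc |= 126<<14 -> acc=2076470 shift=21 [end]
Varint 6: bytes[12:15] = B6 DE 7E -> value 2076470 (3 byte(s))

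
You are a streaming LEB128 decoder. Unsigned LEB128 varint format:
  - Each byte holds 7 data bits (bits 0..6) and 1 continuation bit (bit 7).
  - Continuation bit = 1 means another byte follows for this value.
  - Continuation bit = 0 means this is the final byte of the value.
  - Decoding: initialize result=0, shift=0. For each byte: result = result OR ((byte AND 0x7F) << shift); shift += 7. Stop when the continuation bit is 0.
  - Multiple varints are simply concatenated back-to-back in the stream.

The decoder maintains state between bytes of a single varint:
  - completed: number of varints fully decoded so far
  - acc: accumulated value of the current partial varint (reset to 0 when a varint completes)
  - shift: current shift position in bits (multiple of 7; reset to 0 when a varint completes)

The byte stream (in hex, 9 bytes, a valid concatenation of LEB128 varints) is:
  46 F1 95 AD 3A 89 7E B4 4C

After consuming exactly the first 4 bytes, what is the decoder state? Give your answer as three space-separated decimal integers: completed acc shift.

Answer: 1 740081 21

Derivation:
byte[0]=0x46 cont=0 payload=0x46: varint #1 complete (value=70); reset -> completed=1 acc=0 shift=0
byte[1]=0xF1 cont=1 payload=0x71: acc |= 113<<0 -> completed=1 acc=113 shift=7
byte[2]=0x95 cont=1 payload=0x15: acc |= 21<<7 -> completed=1 acc=2801 shift=14
byte[3]=0xAD cont=1 payload=0x2D: acc |= 45<<14 -> completed=1 acc=740081 shift=21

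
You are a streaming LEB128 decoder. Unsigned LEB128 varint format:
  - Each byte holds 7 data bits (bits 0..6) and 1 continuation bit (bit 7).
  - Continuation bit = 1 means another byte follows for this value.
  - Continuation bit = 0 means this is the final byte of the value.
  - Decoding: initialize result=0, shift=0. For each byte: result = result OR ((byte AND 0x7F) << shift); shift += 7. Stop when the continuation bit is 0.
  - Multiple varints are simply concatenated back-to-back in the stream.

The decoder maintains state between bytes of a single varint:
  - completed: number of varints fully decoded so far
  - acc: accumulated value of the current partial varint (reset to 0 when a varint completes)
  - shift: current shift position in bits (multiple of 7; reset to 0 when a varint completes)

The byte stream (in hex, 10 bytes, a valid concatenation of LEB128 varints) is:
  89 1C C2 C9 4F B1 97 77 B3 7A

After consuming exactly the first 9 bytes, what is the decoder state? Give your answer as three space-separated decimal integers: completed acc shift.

Answer: 3 51 7

Derivation:
byte[0]=0x89 cont=1 payload=0x09: acc |= 9<<0 -> completed=0 acc=9 shift=7
byte[1]=0x1C cont=0 payload=0x1C: varint #1 complete (value=3593); reset -> completed=1 acc=0 shift=0
byte[2]=0xC2 cont=1 payload=0x42: acc |= 66<<0 -> completed=1 acc=66 shift=7
byte[3]=0xC9 cont=1 payload=0x49: acc |= 73<<7 -> completed=1 acc=9410 shift=14
byte[4]=0x4F cont=0 payload=0x4F: varint #2 complete (value=1303746); reset -> completed=2 acc=0 shift=0
byte[5]=0xB1 cont=1 payload=0x31: acc |= 49<<0 -> completed=2 acc=49 shift=7
byte[6]=0x97 cont=1 payload=0x17: acc |= 23<<7 -> completed=2 acc=2993 shift=14
byte[7]=0x77 cont=0 payload=0x77: varint #3 complete (value=1952689); reset -> completed=3 acc=0 shift=0
byte[8]=0xB3 cont=1 payload=0x33: acc |= 51<<0 -> completed=3 acc=51 shift=7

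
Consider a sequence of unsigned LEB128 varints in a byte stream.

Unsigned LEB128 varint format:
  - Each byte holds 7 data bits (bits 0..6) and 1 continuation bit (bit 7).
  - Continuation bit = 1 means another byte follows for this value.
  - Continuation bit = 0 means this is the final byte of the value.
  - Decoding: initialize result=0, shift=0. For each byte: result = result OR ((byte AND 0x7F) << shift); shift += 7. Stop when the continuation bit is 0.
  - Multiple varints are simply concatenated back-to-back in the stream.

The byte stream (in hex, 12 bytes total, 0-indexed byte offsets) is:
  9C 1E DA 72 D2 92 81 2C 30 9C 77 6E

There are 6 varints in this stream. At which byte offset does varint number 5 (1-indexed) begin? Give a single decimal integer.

Answer: 9

Derivation:
  byte[0]=0x9C cont=1 payload=0x1C=28: acc |= 28<<0 -> acc=28 shift=7
  byte[1]=0x1E cont=0 payload=0x1E=30: acc |= 30<<7 -> acc=3868 shift=14 [end]
Varint 1: bytes[0:2] = 9C 1E -> value 3868 (2 byte(s))
  byte[2]=0xDA cont=1 payload=0x5A=90: acc |= 90<<0 -> acc=90 shift=7
  byte[3]=0x72 cont=0 payload=0x72=114: acc |= 114<<7 -> acc=14682 shift=14 [end]
Varint 2: bytes[2:4] = DA 72 -> value 14682 (2 byte(s))
  byte[4]=0xD2 cont=1 payload=0x52=82: acc |= 82<<0 -> acc=82 shift=7
  byte[5]=0x92 cont=1 payload=0x12=18: acc |= 18<<7 -> acc=2386 shift=14
  byte[6]=0x81 cont=1 payload=0x01=1: acc |= 1<<14 -> acc=18770 shift=21
  byte[7]=0x2C cont=0 payload=0x2C=44: acc |= 44<<21 -> acc=92293458 shift=28 [end]
Varint 3: bytes[4:8] = D2 92 81 2C -> value 92293458 (4 byte(s))
  byte[8]=0x30 cont=0 payload=0x30=48: acc |= 48<<0 -> acc=48 shift=7 [end]
Varint 4: bytes[8:9] = 30 -> value 48 (1 byte(s))
  byte[9]=0x9C cont=1 payload=0x1C=28: acc |= 28<<0 -> acc=28 shift=7
  byte[10]=0x77 cont=0 payload=0x77=119: acc |= 119<<7 -> acc=15260 shift=14 [end]
Varint 5: bytes[9:11] = 9C 77 -> value 15260 (2 byte(s))
  byte[11]=0x6E cont=0 payload=0x6E=110: acc |= 110<<0 -> acc=110 shift=7 [end]
Varint 6: bytes[11:12] = 6E -> value 110 (1 byte(s))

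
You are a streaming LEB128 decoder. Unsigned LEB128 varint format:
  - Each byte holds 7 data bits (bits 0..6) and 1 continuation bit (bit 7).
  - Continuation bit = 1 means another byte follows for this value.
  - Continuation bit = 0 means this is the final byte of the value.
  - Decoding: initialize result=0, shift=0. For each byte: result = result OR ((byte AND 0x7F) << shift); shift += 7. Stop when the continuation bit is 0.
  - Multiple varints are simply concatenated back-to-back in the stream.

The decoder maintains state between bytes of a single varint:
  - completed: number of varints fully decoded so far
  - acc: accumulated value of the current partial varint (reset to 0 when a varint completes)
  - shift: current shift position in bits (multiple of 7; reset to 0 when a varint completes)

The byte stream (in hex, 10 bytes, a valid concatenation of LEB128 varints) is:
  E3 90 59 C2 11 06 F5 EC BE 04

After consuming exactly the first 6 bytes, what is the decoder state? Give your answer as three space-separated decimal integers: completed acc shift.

Answer: 3 0 0

Derivation:
byte[0]=0xE3 cont=1 payload=0x63: acc |= 99<<0 -> completed=0 acc=99 shift=7
byte[1]=0x90 cont=1 payload=0x10: acc |= 16<<7 -> completed=0 acc=2147 shift=14
byte[2]=0x59 cont=0 payload=0x59: varint #1 complete (value=1460323); reset -> completed=1 acc=0 shift=0
byte[3]=0xC2 cont=1 payload=0x42: acc |= 66<<0 -> completed=1 acc=66 shift=7
byte[4]=0x11 cont=0 payload=0x11: varint #2 complete (value=2242); reset -> completed=2 acc=0 shift=0
byte[5]=0x06 cont=0 payload=0x06: varint #3 complete (value=6); reset -> completed=3 acc=0 shift=0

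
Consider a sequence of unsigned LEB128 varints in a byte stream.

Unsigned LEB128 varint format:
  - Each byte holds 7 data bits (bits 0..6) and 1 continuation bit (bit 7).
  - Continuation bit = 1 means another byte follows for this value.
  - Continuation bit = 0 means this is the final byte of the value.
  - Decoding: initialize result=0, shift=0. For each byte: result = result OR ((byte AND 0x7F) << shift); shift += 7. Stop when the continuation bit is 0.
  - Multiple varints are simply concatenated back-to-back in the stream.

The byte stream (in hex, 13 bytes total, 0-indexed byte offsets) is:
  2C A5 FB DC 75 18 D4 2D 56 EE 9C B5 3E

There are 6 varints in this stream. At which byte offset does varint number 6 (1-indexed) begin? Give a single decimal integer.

  byte[0]=0x2C cont=0 payload=0x2C=44: acc |= 44<<0 -> acc=44 shift=7 [end]
Varint 1: bytes[0:1] = 2C -> value 44 (1 byte(s))
  byte[1]=0xA5 cont=1 payload=0x25=37: acc |= 37<<0 -> acc=37 shift=7
  byte[2]=0xFB cont=1 payload=0x7B=123: acc |= 123<<7 -> acc=15781 shift=14
  byte[3]=0xDC cont=1 payload=0x5C=92: acc |= 92<<14 -> acc=1523109 shift=21
  byte[4]=0x75 cont=0 payload=0x75=117: acc |= 117<<21 -> acc=246889893 shift=28 [end]
Varint 2: bytes[1:5] = A5 FB DC 75 -> value 246889893 (4 byte(s))
  byte[5]=0x18 cont=0 payload=0x18=24: acc |= 24<<0 -> acc=24 shift=7 [end]
Varint 3: bytes[5:6] = 18 -> value 24 (1 byte(s))
  byte[6]=0xD4 cont=1 payload=0x54=84: acc |= 84<<0 -> acc=84 shift=7
  byte[7]=0x2D cont=0 payload=0x2D=45: acc |= 45<<7 -> acc=5844 shift=14 [end]
Varint 4: bytes[6:8] = D4 2D -> value 5844 (2 byte(s))
  byte[8]=0x56 cont=0 payload=0x56=86: acc |= 86<<0 -> acc=86 shift=7 [end]
Varint 5: bytes[8:9] = 56 -> value 86 (1 byte(s))
  byte[9]=0xEE cont=1 payload=0x6E=110: acc |= 110<<0 -> acc=110 shift=7
  byte[10]=0x9C cont=1 payload=0x1C=28: acc |= 28<<7 -> acc=3694 shift=14
  byte[11]=0xB5 cont=1 payload=0x35=53: acc |= 53<<14 -> acc=872046 shift=21
  byte[12]=0x3E cont=0 payload=0x3E=62: acc |= 62<<21 -> acc=130895470 shift=28 [end]
Varint 6: bytes[9:13] = EE 9C B5 3E -> value 130895470 (4 byte(s))

Answer: 9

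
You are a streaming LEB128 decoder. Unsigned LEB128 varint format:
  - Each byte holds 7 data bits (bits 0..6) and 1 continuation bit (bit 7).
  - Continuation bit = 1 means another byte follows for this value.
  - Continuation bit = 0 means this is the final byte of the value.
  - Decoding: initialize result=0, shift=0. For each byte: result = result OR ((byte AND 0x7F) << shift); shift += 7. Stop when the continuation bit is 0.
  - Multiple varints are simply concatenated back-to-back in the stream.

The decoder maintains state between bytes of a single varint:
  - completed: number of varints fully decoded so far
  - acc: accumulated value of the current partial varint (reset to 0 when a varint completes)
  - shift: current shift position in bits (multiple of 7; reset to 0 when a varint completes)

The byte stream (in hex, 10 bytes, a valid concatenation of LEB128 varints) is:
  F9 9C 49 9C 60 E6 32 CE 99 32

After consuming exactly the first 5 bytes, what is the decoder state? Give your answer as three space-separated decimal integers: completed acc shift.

Answer: 2 0 0

Derivation:
byte[0]=0xF9 cont=1 payload=0x79: acc |= 121<<0 -> completed=0 acc=121 shift=7
byte[1]=0x9C cont=1 payload=0x1C: acc |= 28<<7 -> completed=0 acc=3705 shift=14
byte[2]=0x49 cont=0 payload=0x49: varint #1 complete (value=1199737); reset -> completed=1 acc=0 shift=0
byte[3]=0x9C cont=1 payload=0x1C: acc |= 28<<0 -> completed=1 acc=28 shift=7
byte[4]=0x60 cont=0 payload=0x60: varint #2 complete (value=12316); reset -> completed=2 acc=0 shift=0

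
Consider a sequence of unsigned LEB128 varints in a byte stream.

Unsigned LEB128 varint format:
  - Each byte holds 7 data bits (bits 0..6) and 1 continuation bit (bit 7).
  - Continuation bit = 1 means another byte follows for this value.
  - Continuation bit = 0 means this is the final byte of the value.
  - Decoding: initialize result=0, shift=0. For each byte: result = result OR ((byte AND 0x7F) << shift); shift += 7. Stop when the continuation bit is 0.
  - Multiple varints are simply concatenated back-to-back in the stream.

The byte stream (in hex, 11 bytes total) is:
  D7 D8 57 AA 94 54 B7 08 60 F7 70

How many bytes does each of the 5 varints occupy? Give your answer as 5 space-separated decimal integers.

Answer: 3 3 2 1 2

Derivation:
  byte[0]=0xD7 cont=1 payload=0x57=87: acc |= 87<<0 -> acc=87 shift=7
  byte[1]=0xD8 cont=1 payload=0x58=88: acc |= 88<<7 -> acc=11351 shift=14
  byte[2]=0x57 cont=0 payload=0x57=87: acc |= 87<<14 -> acc=1436759 shift=21 [end]
Varint 1: bytes[0:3] = D7 D8 57 -> value 1436759 (3 byte(s))
  byte[3]=0xAA cont=1 payload=0x2A=42: acc |= 42<<0 -> acc=42 shift=7
  byte[4]=0x94 cont=1 payload=0x14=20: acc |= 20<<7 -> acc=2602 shift=14
  byte[5]=0x54 cont=0 payload=0x54=84: acc |= 84<<14 -> acc=1378858 shift=21 [end]
Varint 2: bytes[3:6] = AA 94 54 -> value 1378858 (3 byte(s))
  byte[6]=0xB7 cont=1 payload=0x37=55: acc |= 55<<0 -> acc=55 shift=7
  byte[7]=0x08 cont=0 payload=0x08=8: acc |= 8<<7 -> acc=1079 shift=14 [end]
Varint 3: bytes[6:8] = B7 08 -> value 1079 (2 byte(s))
  byte[8]=0x60 cont=0 payload=0x60=96: acc |= 96<<0 -> acc=96 shift=7 [end]
Varint 4: bytes[8:9] = 60 -> value 96 (1 byte(s))
  byte[9]=0xF7 cont=1 payload=0x77=119: acc |= 119<<0 -> acc=119 shift=7
  byte[10]=0x70 cont=0 payload=0x70=112: acc |= 112<<7 -> acc=14455 shift=14 [end]
Varint 5: bytes[9:11] = F7 70 -> value 14455 (2 byte(s))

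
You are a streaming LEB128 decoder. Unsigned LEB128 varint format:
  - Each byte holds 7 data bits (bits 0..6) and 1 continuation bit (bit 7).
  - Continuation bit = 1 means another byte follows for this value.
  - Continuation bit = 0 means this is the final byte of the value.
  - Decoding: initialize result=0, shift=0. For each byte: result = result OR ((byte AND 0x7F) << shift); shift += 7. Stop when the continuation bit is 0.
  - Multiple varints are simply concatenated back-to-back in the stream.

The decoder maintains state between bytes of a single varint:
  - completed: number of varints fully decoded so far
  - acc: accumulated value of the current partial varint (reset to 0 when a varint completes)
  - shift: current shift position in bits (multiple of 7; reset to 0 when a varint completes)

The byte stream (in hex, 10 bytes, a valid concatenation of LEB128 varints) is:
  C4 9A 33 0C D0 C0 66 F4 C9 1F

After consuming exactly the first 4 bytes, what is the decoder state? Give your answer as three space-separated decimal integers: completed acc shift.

Answer: 2 0 0

Derivation:
byte[0]=0xC4 cont=1 payload=0x44: acc |= 68<<0 -> completed=0 acc=68 shift=7
byte[1]=0x9A cont=1 payload=0x1A: acc |= 26<<7 -> completed=0 acc=3396 shift=14
byte[2]=0x33 cont=0 payload=0x33: varint #1 complete (value=838980); reset -> completed=1 acc=0 shift=0
byte[3]=0x0C cont=0 payload=0x0C: varint #2 complete (value=12); reset -> completed=2 acc=0 shift=0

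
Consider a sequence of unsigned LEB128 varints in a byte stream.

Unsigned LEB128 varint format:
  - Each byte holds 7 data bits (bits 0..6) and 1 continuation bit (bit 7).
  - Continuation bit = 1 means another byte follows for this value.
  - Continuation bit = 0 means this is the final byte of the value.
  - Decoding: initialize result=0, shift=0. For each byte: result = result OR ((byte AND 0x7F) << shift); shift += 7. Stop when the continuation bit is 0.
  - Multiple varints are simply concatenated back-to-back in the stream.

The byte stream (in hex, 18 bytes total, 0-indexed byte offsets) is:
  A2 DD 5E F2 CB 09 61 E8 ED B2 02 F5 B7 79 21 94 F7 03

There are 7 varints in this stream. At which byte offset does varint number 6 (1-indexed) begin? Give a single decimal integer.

  byte[0]=0xA2 cont=1 payload=0x22=34: acc |= 34<<0 -> acc=34 shift=7
  byte[1]=0xDD cont=1 payload=0x5D=93: acc |= 93<<7 -> acc=11938 shift=14
  byte[2]=0x5E cont=0 payload=0x5E=94: acc |= 94<<14 -> acc=1552034 shift=21 [end]
Varint 1: bytes[0:3] = A2 DD 5E -> value 1552034 (3 byte(s))
  byte[3]=0xF2 cont=1 payload=0x72=114: acc |= 114<<0 -> acc=114 shift=7
  byte[4]=0xCB cont=1 payload=0x4B=75: acc |= 75<<7 -> acc=9714 shift=14
  byte[5]=0x09 cont=0 payload=0x09=9: acc |= 9<<14 -> acc=157170 shift=21 [end]
Varint 2: bytes[3:6] = F2 CB 09 -> value 157170 (3 byte(s))
  byte[6]=0x61 cont=0 payload=0x61=97: acc |= 97<<0 -> acc=97 shift=7 [end]
Varint 3: bytes[6:7] = 61 -> value 97 (1 byte(s))
  byte[7]=0xE8 cont=1 payload=0x68=104: acc |= 104<<0 -> acc=104 shift=7
  byte[8]=0xED cont=1 payload=0x6D=109: acc |= 109<<7 -> acc=14056 shift=14
  byte[9]=0xB2 cont=1 payload=0x32=50: acc |= 50<<14 -> acc=833256 shift=21
  byte[10]=0x02 cont=0 payload=0x02=2: acc |= 2<<21 -> acc=5027560 shift=28 [end]
Varint 4: bytes[7:11] = E8 ED B2 02 -> value 5027560 (4 byte(s))
  byte[11]=0xF5 cont=1 payload=0x75=117: acc |= 117<<0 -> acc=117 shift=7
  byte[12]=0xB7 cont=1 payload=0x37=55: acc |= 55<<7 -> acc=7157 shift=14
  byte[13]=0x79 cont=0 payload=0x79=121: acc |= 121<<14 -> acc=1989621 shift=21 [end]
Varint 5: bytes[11:14] = F5 B7 79 -> value 1989621 (3 byte(s))
  byte[14]=0x21 cont=0 payload=0x21=33: acc |= 33<<0 -> acc=33 shift=7 [end]
Varint 6: bytes[14:15] = 21 -> value 33 (1 byte(s))
  byte[15]=0x94 cont=1 payload=0x14=20: acc |= 20<<0 -> acc=20 shift=7
  byte[16]=0xF7 cont=1 payload=0x77=119: acc |= 119<<7 -> acc=15252 shift=14
  byte[17]=0x03 cont=0 payload=0x03=3: acc |= 3<<14 -> acc=64404 shift=21 [end]
Varint 7: bytes[15:18] = 94 F7 03 -> value 64404 (3 byte(s))

Answer: 14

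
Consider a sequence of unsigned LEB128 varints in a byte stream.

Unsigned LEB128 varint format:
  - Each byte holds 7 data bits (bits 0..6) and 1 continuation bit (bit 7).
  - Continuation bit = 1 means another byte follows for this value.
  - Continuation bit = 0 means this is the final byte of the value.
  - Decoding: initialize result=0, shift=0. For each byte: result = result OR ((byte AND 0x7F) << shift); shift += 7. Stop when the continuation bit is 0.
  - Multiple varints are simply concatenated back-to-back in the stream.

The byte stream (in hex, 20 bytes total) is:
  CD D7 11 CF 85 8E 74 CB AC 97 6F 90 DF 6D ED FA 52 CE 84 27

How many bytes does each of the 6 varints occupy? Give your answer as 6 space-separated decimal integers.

  byte[0]=0xCD cont=1 payload=0x4D=77: acc |= 77<<0 -> acc=77 shift=7
  byte[1]=0xD7 cont=1 payload=0x57=87: acc |= 87<<7 -> acc=11213 shift=14
  byte[2]=0x11 cont=0 payload=0x11=17: acc |= 17<<14 -> acc=289741 shift=21 [end]
Varint 1: bytes[0:3] = CD D7 11 -> value 289741 (3 byte(s))
  byte[3]=0xCF cont=1 payload=0x4F=79: acc |= 79<<0 -> acc=79 shift=7
  byte[4]=0x85 cont=1 payload=0x05=5: acc |= 5<<7 -> acc=719 shift=14
  byte[5]=0x8E cont=1 payload=0x0E=14: acc |= 14<<14 -> acc=230095 shift=21
  byte[6]=0x74 cont=0 payload=0x74=116: acc |= 116<<21 -> acc=243499727 shift=28 [end]
Varint 2: bytes[3:7] = CF 85 8E 74 -> value 243499727 (4 byte(s))
  byte[7]=0xCB cont=1 payload=0x4B=75: acc |= 75<<0 -> acc=75 shift=7
  byte[8]=0xAC cont=1 payload=0x2C=44: acc |= 44<<7 -> acc=5707 shift=14
  byte[9]=0x97 cont=1 payload=0x17=23: acc |= 23<<14 -> acc=382539 shift=21
  byte[10]=0x6F cont=0 payload=0x6F=111: acc |= 111<<21 -> acc=233166411 shift=28 [end]
Varint 3: bytes[7:11] = CB AC 97 6F -> value 233166411 (4 byte(s))
  byte[11]=0x90 cont=1 payload=0x10=16: acc |= 16<<0 -> acc=16 shift=7
  byte[12]=0xDF cont=1 payload=0x5F=95: acc |= 95<<7 -> acc=12176 shift=14
  byte[13]=0x6D cont=0 payload=0x6D=109: acc |= 109<<14 -> acc=1798032 shift=21 [end]
Varint 4: bytes[11:14] = 90 DF 6D -> value 1798032 (3 byte(s))
  byte[14]=0xED cont=1 payload=0x6D=109: acc |= 109<<0 -> acc=109 shift=7
  byte[15]=0xFA cont=1 payload=0x7A=122: acc |= 122<<7 -> acc=15725 shift=14
  byte[16]=0x52 cont=0 payload=0x52=82: acc |= 82<<14 -> acc=1359213 shift=21 [end]
Varint 5: bytes[14:17] = ED FA 52 -> value 1359213 (3 byte(s))
  byte[17]=0xCE cont=1 payload=0x4E=78: acc |= 78<<0 -> acc=78 shift=7
  byte[18]=0x84 cont=1 payload=0x04=4: acc |= 4<<7 -> acc=590 shift=14
  byte[19]=0x27 cont=0 payload=0x27=39: acc |= 39<<14 -> acc=639566 shift=21 [end]
Varint 6: bytes[17:20] = CE 84 27 -> value 639566 (3 byte(s))

Answer: 3 4 4 3 3 3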